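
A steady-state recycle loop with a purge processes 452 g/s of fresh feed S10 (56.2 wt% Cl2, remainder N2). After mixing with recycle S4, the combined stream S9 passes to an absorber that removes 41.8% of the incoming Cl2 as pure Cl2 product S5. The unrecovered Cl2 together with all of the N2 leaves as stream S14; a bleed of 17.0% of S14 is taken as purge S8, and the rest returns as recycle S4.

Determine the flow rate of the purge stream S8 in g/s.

N2 enters only via S10 and leaves only via the purge: 452×0.438 = 0.170×(N2 in S14), and the absorber passes all N2, so N2 in S9 = N2 in S14 = 1164.6 g/s.
Cl2 in S9: m_A = 452×0.562 + (1−0.170)·(1−0.418)·m_A, so m_A = 254.02/0.5169 = 491.4 g/s.
S14 = (1−0.418)×491.4 + 1164.6 = 1450.6 g/s.
Purge S8 = 0.170×1450.6 = 246.6 g/s.

246.6 g/s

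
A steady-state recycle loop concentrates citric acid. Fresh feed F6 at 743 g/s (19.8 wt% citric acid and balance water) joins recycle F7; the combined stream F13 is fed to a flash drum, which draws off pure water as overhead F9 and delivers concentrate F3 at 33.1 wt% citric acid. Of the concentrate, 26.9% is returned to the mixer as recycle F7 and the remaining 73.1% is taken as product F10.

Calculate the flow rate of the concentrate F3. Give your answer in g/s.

608 g/s

Overall citric acid balance (none leaves overhead): citric acid in fresh feed = citric acid in product, i.e. 743×0.198 = (1−0.269)·F3·0.331.
F3 = 147.11/(0.331×0.731) = 608.01 g/s.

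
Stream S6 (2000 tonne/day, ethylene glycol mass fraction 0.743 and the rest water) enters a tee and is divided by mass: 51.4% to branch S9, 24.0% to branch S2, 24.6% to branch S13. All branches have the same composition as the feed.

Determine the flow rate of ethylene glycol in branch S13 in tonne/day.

365.6 tonne/day

Branch S13 total = 0.246×2000 = 492 tonne/day.
ethylene glycol in S13 = 0.743×492 = 365.56 tonne/day.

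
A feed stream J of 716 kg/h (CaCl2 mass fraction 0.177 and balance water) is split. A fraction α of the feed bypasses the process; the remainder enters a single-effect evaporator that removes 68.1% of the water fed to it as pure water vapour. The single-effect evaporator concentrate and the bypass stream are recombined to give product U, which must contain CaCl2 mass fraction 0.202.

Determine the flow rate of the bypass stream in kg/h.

557.9 kg/h

All 716×0.177 = 126.73 kg/h of CaCl2 reaches U, so U = 126.73/0.202 = 627.39 kg/h and vapour = 88.614 kg/h.
The evaporator receives (1−α)·716 of feed at 0.823 water and removes 0.681 of that water:
0.681×0.823×(1−α)×716 = 88.614
(1−α) = 88.614/401.29 = 0.2208;  α = 0.7792.
Bypass flow = 0.7792×716 = 557.89 kg/h.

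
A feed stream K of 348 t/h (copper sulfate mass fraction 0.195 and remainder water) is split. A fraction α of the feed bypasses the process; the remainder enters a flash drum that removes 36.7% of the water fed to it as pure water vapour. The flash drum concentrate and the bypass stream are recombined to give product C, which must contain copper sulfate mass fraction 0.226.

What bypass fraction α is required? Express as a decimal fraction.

0.536

All 348×0.195 = 67.86 t/h of copper sulfate reaches C, so C = 67.86/0.226 = 300.27 t/h and vapour = 47.735 t/h.
The evaporator receives (1−α)·348 of feed at 0.805 water and removes 0.367 of that water:
0.367×0.805×(1−α)×348 = 47.735
(1−α) = 47.735/102.81 = 0.4643;  α = 0.5357.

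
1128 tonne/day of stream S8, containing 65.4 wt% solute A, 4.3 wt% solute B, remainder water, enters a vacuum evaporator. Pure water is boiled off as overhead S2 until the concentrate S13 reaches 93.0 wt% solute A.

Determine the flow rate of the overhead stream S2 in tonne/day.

334.8 tonne/day

solute A is conserved: 1128×0.654 = 737.71 tonne/day all reports to the concentrate.
Concentrate = 737.71/(target fraction) = 793.24 tonne/day.
Overhead = 1128 − 793.24 = 334.76 tonne/day.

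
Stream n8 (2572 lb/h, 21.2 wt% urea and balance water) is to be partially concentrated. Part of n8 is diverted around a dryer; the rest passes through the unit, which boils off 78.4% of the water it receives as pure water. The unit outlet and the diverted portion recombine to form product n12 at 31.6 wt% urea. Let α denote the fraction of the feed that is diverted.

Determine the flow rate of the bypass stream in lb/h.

1202 lb/h

All 2572×0.212 = 545.26 lb/h of urea reaches n12, so n12 = 545.26/0.316 = 1725.5 lb/h and vapour = 846.48 lb/h.
The evaporator receives (1−α)·2572 of feed at 0.788 water and removes 0.784 of that water:
0.784×0.788×(1−α)×2572 = 846.48
(1−α) = 846.48/1589 = 0.5327;  α = 0.4673.
Bypass flow = 0.4673×2572 = 1201.8 lb/h.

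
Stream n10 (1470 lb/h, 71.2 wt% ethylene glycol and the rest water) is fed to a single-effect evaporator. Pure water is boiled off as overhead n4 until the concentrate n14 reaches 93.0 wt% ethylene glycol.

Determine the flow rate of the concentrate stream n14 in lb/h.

ethylene glycol is conserved: 1470×0.712 = 1046.6 lb/h all reports to the concentrate.
Concentrate = 1046.6/(target fraction) = 1125.4 lb/h.

1125 lb/h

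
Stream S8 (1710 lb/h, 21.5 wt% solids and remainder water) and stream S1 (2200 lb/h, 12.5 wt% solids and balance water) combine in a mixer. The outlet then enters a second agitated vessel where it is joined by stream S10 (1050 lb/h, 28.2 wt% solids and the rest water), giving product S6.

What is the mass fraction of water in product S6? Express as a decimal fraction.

Overall, product flow = 4960 lb/h.
water in = 1710×0.785 + 2200×0.875 + 1050×0.718 = 4021.2 lb/h.
water fraction in S6 = 0.811.

0.811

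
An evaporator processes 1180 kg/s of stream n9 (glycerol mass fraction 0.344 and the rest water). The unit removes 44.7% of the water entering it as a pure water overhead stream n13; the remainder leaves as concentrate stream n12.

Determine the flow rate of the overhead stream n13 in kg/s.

346 kg/s

water entering = 1180×0.656 = 774.08 kg/s; overhead removed = 0.447×774.08 = 346.01 kg/s.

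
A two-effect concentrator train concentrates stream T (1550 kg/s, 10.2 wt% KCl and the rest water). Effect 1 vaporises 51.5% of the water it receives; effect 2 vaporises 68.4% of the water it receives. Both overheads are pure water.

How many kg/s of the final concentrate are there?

water in feed = 1550×0.898 = 1391.9 kg/s.
After stage 1: water left = (1−0.515)×1391.9 = 675.07; stream total = 833.17 kg/s.
After stage 2: water left = (1−0.684)×675.07 = 213.32; final concentrate = 371.42 kg/s.

371.4 kg/s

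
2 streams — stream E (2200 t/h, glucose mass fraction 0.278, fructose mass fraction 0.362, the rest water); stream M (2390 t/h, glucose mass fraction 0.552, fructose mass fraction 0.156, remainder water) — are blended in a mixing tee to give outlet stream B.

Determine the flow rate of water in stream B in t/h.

1490 t/h

water out = water in = 2200×0.360 + 2390×0.292 = 1489.9 t/h.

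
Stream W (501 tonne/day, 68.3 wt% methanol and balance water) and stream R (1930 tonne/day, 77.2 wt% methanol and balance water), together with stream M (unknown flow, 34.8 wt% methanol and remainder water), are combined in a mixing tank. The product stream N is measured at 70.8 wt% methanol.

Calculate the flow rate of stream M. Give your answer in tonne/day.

308.3 tonne/day

Let M be the unknown flow. Total out = 2431 + M.
methanol balance: 1832.1 + 0.348·M = 0.708·(2431 + M)
(0.348 − 0.708)·M = 0.708×2431 − 1832.1 = -111
M = -111 / -0.360 = 308.32 tonne/day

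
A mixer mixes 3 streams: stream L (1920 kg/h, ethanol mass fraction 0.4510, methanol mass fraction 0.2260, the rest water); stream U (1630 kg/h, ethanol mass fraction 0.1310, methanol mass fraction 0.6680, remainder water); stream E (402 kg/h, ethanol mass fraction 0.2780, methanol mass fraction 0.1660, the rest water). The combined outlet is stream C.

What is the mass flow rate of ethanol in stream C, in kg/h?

ethanol out = ethanol in = 1920×0.451 + 1630×0.131 + 402×0.278 = 1191.2 kg/h.

1191 kg/h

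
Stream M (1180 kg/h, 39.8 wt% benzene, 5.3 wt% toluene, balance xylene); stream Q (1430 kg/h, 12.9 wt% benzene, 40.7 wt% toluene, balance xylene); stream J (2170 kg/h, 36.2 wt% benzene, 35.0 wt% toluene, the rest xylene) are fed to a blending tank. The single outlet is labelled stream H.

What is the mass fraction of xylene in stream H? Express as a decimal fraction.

0.405

Total flow out = 1180 + 1430 + 2170 = 4780 kg/h.
xylene in = 1180×0.549 + 1430×0.464 + 2170×0.288 = 1936.3 kg/h.
xylene mass fraction in H = 1936.3/4780 = 0.405.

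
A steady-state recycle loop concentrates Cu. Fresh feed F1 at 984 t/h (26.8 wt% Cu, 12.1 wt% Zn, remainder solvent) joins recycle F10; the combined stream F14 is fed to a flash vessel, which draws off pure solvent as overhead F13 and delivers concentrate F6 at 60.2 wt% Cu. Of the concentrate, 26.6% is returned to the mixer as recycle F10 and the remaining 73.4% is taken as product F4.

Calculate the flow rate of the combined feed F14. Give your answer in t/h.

1143 t/h

Overall Cu balance (none leaves overhead): Cu in fresh feed = Cu in product, i.e. 984×0.268 = (1−0.266)·F6·0.602.
F6 = 263.71/(0.602×0.734) = 596.81 t/h.
Recycle F10 = 0.266×596.81 = 158.75 t/h.
Combined feed F14 = 984 + 158.75 = 1142.8 t/h.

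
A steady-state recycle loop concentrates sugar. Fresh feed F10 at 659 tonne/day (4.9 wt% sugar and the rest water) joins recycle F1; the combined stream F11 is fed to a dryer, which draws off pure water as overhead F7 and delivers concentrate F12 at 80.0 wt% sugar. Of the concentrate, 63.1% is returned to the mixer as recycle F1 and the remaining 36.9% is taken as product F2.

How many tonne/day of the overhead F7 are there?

Overall sugar balance (none leaves overhead): sugar in fresh feed = sugar in product, i.e. 659×0.049 = (1−0.631)·F12·0.800.
F12 = 32.291/(0.800×0.369) = 109.39 tonne/day.
Recycle F1 = 0.631×109.39 = 69.023 tonne/day.
Combined feed F11 = 659 + 69.023 = 728.02 tonne/day.
Overhead F7 = F11 − F12 = 728.02 − 109.39 = 618.64 tonne/day.

618.6 tonne/day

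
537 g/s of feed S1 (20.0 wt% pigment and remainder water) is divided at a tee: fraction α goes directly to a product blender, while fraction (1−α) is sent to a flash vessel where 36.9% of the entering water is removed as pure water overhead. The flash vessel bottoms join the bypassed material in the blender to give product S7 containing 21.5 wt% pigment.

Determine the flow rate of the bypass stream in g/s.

All 537×0.200 = 107.4 g/s of pigment reaches S7, so S7 = 107.4/0.215 = 499.53 g/s and vapour = 37.465 g/s.
The evaporator receives (1−α)·537 of feed at 0.800 water and removes 0.369 of that water:
0.369×0.800×(1−α)×537 = 37.465
(1−α) = 37.465/158.52 = 0.2363;  α = 0.7637.
Bypass flow = 0.7637×537 = 410.09 g/s.

410.1 g/s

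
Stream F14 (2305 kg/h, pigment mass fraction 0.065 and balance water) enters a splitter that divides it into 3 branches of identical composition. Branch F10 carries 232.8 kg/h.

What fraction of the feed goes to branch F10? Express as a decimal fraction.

Fraction to F10 = 232.8/2305 = 0.1010.

0.101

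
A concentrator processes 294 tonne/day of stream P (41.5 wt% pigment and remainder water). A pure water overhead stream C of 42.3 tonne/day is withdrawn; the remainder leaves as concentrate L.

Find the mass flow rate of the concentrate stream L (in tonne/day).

251.7 tonne/day

Concentrate = 294 − 42.3 = 251.7 tonne/day.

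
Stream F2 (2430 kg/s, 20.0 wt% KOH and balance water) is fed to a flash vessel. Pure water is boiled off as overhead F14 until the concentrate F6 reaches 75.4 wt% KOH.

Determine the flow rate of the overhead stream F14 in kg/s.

1785 kg/s

KOH is conserved: 2430×0.200 = 486 kg/s all reports to the concentrate.
Concentrate = 486/(target fraction) = 644.56 kg/s.
Overhead = 2430 − 644.56 = 1785.4 kg/s.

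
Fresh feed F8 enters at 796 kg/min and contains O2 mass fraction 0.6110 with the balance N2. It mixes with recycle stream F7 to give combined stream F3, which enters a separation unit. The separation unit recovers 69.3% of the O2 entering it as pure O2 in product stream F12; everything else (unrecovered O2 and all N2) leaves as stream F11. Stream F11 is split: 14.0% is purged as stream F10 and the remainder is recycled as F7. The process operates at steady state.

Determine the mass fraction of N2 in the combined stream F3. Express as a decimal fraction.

N2 enters only via F8 and leaves only via the purge: 796×0.389 = 0.140×(N2 in F11), and the separation unit passes all N2, so N2 in F3 = N2 in F11 = 2211.7 kg/min.
O2 in F3: m_A = 796×0.611 + (1−0.140)·(1−0.693)·m_A, so m_A = 486.36/0.7360 = 660.83 kg/min.
F3 = 660.83 + 2211.7 = 2872.6 kg/min.
N2 fraction in F3 = 2211.7/2872.6 = 0.7700.

0.7700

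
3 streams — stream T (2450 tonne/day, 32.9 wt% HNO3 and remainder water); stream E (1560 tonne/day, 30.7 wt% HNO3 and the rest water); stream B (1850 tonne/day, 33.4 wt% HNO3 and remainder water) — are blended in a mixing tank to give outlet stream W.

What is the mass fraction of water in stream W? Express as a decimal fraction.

0.675

Total flow out = 2450 + 1560 + 1850 = 5860 tonne/day.
water in = 2450×0.671 + 1560×0.693 + 1850×0.666 = 3957.1 tonne/day.
water mass fraction in W = 3957.1/5860 = 0.675.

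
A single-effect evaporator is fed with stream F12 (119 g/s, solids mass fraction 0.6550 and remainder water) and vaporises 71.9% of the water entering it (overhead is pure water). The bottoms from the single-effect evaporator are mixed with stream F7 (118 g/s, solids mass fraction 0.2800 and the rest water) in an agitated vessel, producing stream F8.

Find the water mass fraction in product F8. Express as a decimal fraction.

0.4651

Vapour removed = 0.719×0.345×119 = 29.519 g/s; concentrate = 89.481 g/s.
water reaching the mixer = 11.536 (from concentrate) + 118×0.720 = 96.496 g/s.
Product flow = 89.481 + 118 = 207.48 g/s; water fraction = 0.4651.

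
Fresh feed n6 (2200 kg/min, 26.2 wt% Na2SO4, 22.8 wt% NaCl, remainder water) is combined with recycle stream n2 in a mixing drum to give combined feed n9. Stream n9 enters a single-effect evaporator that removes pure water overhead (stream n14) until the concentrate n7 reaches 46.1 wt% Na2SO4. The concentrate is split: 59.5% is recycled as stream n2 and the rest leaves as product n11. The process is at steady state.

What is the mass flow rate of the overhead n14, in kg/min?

Overall Na2SO4 balance (none leaves overhead): Na2SO4 in fresh feed = Na2SO4 in product, i.e. 2200×0.262 = (1−0.595)·n7·0.461.
n7 = 576.4/(0.461×0.405) = 3087.2 kg/min.
Recycle n2 = 0.595×3087.2 = 1836.9 kg/min.
Combined feed n9 = 2200 + 1836.9 = 4036.9 kg/min.
Overhead n14 = n9 − n7 = 4036.9 − 3087.2 = 949.67 kg/min.

949.7 kg/min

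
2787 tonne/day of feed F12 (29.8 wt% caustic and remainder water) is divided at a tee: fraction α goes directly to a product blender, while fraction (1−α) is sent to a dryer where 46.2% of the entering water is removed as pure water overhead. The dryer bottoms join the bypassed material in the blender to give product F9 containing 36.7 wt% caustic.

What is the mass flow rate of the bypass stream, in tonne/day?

All 2787×0.298 = 830.53 tonne/day of caustic reaches F9, so F9 = 830.53/0.367 = 2263 tonne/day and vapour = 523.99 tonne/day.
The evaporator receives (1−α)·2787 of feed at 0.702 water and removes 0.462 of that water:
0.462×0.702×(1−α)×2787 = 523.99
(1−α) = 523.99/903.89 = 0.5797;  α = 0.4203.
Bypass flow = 0.4203×2787 = 1171.4 tonne/day.

1171 tonne/day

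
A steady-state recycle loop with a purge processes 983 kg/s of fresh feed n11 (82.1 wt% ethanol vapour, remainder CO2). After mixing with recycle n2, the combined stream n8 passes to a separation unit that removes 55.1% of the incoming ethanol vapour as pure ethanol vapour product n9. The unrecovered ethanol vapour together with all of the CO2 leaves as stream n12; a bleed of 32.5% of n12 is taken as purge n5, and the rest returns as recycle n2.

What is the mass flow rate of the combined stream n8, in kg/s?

CO2 enters only via n11 and leaves only via the purge: 983×0.179 = 0.325×(CO2 in n12), and the separation unit passes all CO2, so CO2 in n8 = CO2 in n12 = 541.41 kg/s.
ethanol vapour in n8: m_A = 983×0.821 + (1−0.325)·(1−0.551)·m_A, so m_A = 807.04/0.6969 = 1158 kg/s.
n8 = 1158 + 541.41 = 1699.4 kg/s.

1699 kg/s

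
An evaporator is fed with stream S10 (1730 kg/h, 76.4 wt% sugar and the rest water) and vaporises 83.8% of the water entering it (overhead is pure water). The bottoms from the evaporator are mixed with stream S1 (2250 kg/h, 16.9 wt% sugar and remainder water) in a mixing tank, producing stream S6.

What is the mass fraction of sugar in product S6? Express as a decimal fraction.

Vapour removed = 0.838×0.236×1730 = 342.14 kg/h; concentrate = 1387.9 kg/h.
sugar reaching the mixer = 1321.7 (from concentrate) + 2250×0.169 = 1702 kg/h.
Product flow = 1387.9 + 2250 = 3637.9 kg/h; sugar fraction = 0.4678.

0.4678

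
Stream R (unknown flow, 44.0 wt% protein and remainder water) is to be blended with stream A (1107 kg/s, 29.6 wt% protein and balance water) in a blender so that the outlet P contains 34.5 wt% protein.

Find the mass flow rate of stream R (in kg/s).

Let R be the unknown flow. Total out = 1107 + R.
protein balance: 327.67 + 0.440·R = 0.345·(1107 + R)
(0.440 − 0.345)·R = 0.345×1107 − 327.67 = 54.243
R = 54.243 / 0.095 = 570.98 kg/s

571 kg/s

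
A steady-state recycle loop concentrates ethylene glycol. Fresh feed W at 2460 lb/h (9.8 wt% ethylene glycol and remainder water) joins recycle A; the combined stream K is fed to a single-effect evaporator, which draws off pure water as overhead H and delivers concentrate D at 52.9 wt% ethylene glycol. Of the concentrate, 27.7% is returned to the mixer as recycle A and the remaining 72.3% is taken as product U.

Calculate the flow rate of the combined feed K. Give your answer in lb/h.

2635 lb/h

Overall ethylene glycol balance (none leaves overhead): ethylene glycol in fresh feed = ethylene glycol in product, i.e. 2460×0.098 = (1−0.277)·D·0.529.
D = 241.08/(0.529×0.723) = 630.33 lb/h.
Recycle A = 0.277×630.33 = 174.6 lb/h.
Combined feed K = 2460 + 174.6 = 2634.6 lb/h.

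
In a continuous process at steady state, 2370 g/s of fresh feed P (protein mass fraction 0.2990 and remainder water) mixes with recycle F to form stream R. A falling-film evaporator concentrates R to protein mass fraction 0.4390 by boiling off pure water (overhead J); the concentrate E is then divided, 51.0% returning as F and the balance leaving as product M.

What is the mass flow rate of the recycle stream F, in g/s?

Overall protein balance (none leaves overhead): protein in fresh feed = protein in product, i.e. 2370×0.299 = (1−0.510)·E·0.439.
E = 708.63/(0.439×0.490) = 3294.3 g/s.
Recycle F = 0.510×3294.3 = 1680.1 g/s.

1680 g/s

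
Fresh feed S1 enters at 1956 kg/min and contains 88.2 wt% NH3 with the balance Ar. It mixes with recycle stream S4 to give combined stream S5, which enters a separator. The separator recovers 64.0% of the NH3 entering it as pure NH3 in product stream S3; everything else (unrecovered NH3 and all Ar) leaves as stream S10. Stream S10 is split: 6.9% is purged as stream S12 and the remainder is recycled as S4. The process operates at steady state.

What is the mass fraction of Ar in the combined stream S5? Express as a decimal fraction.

0.563

Ar enters only via S1 and leaves only via the purge: 1956×0.118 = 0.069×(Ar in S10), and the separator passes all Ar, so Ar in S5 = Ar in S10 = 3345 kg/min.
NH3 in S5: m_A = 1956×0.882 + (1−0.069)·(1−0.640)·m_A, so m_A = 1725.2/0.6648 = 2594.9 kg/min.
S5 = 2594.9 + 3345 = 5939.9 kg/min.
Ar fraction in S5 = 3345/5939.9 = 0.563.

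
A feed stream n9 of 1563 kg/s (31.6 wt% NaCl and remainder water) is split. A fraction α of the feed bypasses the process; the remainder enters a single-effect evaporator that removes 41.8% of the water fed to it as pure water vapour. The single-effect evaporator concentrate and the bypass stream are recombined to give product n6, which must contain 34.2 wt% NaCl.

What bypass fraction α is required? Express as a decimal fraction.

0.734

All 1563×0.316 = 493.91 kg/s of NaCl reaches n6, so n6 = 493.91/0.342 = 1444.2 kg/s and vapour = 118.82 kg/s.
The evaporator receives (1−α)·1563 of feed at 0.684 water and removes 0.418 of that water:
0.418×0.684×(1−α)×1563 = 118.82
(1−α) = 118.82/446.88 = 0.2659;  α = 0.7341.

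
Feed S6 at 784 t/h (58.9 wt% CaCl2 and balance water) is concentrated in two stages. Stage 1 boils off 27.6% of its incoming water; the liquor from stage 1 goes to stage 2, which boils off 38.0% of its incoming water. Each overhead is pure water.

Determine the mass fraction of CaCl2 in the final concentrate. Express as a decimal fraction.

water in feed = 784×0.411 = 322.22 t/h.
After stage 1: water left = (1−0.276)×322.22 = 233.29; stream total = 695.07 t/h.
After stage 2: water left = (1−0.380)×233.29 = 144.64; final concentrate = 606.42 t/h.
CaCl2 fraction = 461.78/606.42 = 0.761.

0.761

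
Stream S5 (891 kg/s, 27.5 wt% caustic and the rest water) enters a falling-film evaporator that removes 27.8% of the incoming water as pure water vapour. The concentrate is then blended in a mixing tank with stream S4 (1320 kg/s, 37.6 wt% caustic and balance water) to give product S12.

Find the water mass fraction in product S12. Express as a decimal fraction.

0.635

Vapour removed = 0.278×0.725×891 = 179.58 kg/s; concentrate = 711.42 kg/s.
water reaching the mixer = 466.39 (from concentrate) + 1320×0.624 = 1290.1 kg/s.
Product flow = 711.42 + 1320 = 2031.4 kg/s; water fraction = 0.635.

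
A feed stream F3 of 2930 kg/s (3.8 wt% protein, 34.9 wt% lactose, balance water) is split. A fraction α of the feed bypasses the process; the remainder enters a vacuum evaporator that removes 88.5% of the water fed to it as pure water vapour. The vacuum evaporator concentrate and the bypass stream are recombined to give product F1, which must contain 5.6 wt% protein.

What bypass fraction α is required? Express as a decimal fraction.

All 2930×0.038 = 111.34 kg/s of protein reaches F1, so F1 = 111.34/0.056 = 1988.2 kg/s and vapour = 941.79 kg/s.
The evaporator receives (1−α)·2930 of feed at 0.613 water and removes 0.885 of that water:
0.885×0.613×(1−α)×2930 = 941.79
(1−α) = 941.79/1589.5 = 0.5925;  α = 0.4075.

0.408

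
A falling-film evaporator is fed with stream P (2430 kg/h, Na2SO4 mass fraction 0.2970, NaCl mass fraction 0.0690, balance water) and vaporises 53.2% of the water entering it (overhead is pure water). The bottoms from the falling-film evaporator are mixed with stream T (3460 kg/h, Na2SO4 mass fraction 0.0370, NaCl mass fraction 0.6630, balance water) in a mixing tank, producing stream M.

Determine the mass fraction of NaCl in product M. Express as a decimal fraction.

0.4855

Vapour removed = 0.532×0.634×2430 = 819.61 kg/h; concentrate = 1610.4 kg/h.
NaCl reaching the mixer = 167.67 (from concentrate) + 3460×0.663 = 2461.7 kg/h.
Product flow = 1610.4 + 3460 = 5070.4 kg/h; NaCl fraction = 0.4855.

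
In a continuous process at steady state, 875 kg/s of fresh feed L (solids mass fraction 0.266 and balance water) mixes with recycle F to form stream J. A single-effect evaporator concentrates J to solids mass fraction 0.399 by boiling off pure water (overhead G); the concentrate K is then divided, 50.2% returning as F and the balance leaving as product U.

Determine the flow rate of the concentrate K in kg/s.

Overall solids balance (none leaves overhead): solids in fresh feed = solids in product, i.e. 875×0.266 = (1−0.502)·K·0.399.
K = 232.75/(0.399×0.498) = 1171.4 kg/s.

1171 kg/s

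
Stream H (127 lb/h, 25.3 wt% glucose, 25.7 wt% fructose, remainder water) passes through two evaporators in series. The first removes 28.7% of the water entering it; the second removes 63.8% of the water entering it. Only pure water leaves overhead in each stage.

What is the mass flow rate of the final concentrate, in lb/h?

water in feed = 127×0.490 = 62.23 lb/h.
After stage 1: water left = (1−0.287)×62.23 = 44.37; stream total = 109.14 lb/h.
After stage 2: water left = (1−0.638)×44.37 = 16.062; final concentrate = 80.832 lb/h.

80.83 lb/h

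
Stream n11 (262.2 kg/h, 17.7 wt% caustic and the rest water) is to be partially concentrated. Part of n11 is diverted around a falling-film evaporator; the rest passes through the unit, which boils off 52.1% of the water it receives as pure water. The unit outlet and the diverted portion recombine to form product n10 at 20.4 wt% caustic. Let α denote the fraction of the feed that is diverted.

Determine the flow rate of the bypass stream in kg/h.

181.3 kg/h

All 262.2×0.177 = 46.409 kg/h of caustic reaches n10, so n10 = 46.409/0.204 = 227.5 kg/h and vapour = 34.703 kg/h.
The evaporator receives (1−α)·262.2 of feed at 0.823 water and removes 0.521 of that water:
0.521×0.823×(1−α)×262.2 = 34.703
(1−α) = 34.703/112.43 = 0.3087;  α = 0.6913.
Bypass flow = 0.6913×262.2 = 181.27 kg/h.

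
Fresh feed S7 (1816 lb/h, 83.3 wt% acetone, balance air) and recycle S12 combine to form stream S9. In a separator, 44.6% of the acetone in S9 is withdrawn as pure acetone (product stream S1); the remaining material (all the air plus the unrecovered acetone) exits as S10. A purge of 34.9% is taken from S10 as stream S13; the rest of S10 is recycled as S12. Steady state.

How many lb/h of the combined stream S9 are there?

air enters only via S7 and leaves only via the purge: 1816×0.167 = 0.349×(air in S10), and the separator passes all air, so air in S9 = air in S10 = 868.97 lb/h.
acetone in S9: m_A = 1816×0.833 + (1−0.349)·(1−0.446)·m_A, so m_A = 1512.7/0.6393 = 2366.1 lb/h.
S9 = 2366.1 + 868.97 = 3235 lb/h.

3235 lb/h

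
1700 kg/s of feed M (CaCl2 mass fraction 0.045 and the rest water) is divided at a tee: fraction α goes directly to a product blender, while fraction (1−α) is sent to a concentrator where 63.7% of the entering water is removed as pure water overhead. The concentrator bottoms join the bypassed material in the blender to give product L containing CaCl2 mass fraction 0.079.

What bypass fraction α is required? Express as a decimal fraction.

All 1700×0.045 = 76.5 kg/s of CaCl2 reaches L, so L = 76.5/0.079 = 968.35 kg/s and vapour = 731.65 kg/s.
The evaporator receives (1−α)·1700 of feed at 0.955 water and removes 0.637 of that water:
0.637×0.955×(1−α)×1700 = 731.65
(1−α) = 731.65/1034.2 = 0.7075;  α = 0.2925.

0.293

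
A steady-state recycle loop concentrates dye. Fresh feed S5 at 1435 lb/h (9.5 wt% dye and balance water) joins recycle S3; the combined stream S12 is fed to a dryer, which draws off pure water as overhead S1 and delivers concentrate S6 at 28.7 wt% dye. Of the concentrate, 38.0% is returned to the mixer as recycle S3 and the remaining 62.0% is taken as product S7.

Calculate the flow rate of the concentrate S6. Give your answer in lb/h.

766.1 lb/h

Overall dye balance (none leaves overhead): dye in fresh feed = dye in product, i.e. 1435×0.095 = (1−0.380)·S6·0.287.
S6 = 136.32/(0.287×0.620) = 766.13 lb/h.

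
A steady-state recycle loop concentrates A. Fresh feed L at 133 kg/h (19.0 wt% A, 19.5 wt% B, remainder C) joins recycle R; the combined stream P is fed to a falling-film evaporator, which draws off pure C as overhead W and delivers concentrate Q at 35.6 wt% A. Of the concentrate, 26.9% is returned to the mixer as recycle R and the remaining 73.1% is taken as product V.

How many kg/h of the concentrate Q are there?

97.1 kg/h

Overall A balance (none leaves overhead): A in fresh feed = A in product, i.e. 133×0.190 = (1−0.269)·Q·0.356.
Q = 25.27/(0.356×0.731) = 97.104 kg/h.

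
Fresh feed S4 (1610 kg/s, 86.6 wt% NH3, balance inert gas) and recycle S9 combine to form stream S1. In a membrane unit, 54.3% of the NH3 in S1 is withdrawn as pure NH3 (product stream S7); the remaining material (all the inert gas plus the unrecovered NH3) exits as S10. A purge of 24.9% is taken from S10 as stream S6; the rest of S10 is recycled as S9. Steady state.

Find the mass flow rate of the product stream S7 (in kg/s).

1153 kg/s

NH3 in S1: m_A = 1610×0.866 + (1−0.249)·(1−0.543)·m_A, so m_A = 1394.3/0.6568 = 2122.8 kg/s.
Product S7 = 0.543×2122.8 = 1152.7 kg/s.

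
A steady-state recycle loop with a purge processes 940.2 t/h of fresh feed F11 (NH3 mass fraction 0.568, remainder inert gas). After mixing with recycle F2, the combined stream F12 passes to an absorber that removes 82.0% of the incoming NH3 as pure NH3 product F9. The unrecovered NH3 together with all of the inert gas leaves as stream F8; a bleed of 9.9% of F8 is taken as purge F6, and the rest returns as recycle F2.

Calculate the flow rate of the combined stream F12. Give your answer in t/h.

4740 t/h

inert gas enters only via F11 and leaves only via the purge: 940.2×0.432 = 0.099×(inert gas in F8), and the absorber passes all inert gas, so inert gas in F12 = inert gas in F8 = 4102.7 t/h.
NH3 in F12: m_A = 940.2×0.568 + (1−0.099)·(1−0.820)·m_A, so m_A = 534.03/0.8378 = 637.41 t/h.
F12 = 637.41 + 4102.7 = 4740.1 t/h.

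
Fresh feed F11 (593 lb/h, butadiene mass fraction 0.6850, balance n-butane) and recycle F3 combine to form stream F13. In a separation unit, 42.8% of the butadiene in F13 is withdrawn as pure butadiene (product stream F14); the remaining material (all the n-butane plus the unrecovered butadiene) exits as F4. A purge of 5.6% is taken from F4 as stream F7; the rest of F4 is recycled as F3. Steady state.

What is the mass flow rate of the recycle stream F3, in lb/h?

n-butane enters only via F11 and leaves only via the purge: 593×0.315 = 0.056×(n-butane in F4), and the separation unit passes all n-butane, so n-butane in F13 = n-butane in F4 = 3335.6 lb/h.
butadiene in F13: m_A = 593×0.685 + (1−0.056)·(1−0.428)·m_A, so m_A = 406.21/0.4600 = 882.99 lb/h.
F4 = (1−0.428)×882.99 + 3335.6 = 3840.7 lb/h.
Recycle F3 = (1−0.056)×3840.7 = 3625.6 lb/h.

3626 lb/h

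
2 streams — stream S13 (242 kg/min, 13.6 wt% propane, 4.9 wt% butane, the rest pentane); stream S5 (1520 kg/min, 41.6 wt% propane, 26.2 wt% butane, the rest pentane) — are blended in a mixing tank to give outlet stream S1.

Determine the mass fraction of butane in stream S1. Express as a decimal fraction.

Total flow out = 242 + 1520 = 1762 kg/min.
butane in = 242×0.049 + 1520×0.262 = 410.1 kg/min.
butane mass fraction in S1 = 410.1/1762 = 0.233.

0.233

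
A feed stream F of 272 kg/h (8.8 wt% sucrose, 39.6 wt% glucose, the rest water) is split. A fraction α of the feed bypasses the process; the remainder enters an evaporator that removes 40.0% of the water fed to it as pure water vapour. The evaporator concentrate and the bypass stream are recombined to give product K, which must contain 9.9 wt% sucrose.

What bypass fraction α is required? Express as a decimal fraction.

0.462

All 272×0.088 = 23.936 kg/h of sucrose reaches K, so K = 23.936/0.099 = 241.78 kg/h and vapour = 30.222 kg/h.
The evaporator receives (1−α)·272 of feed at 0.516 water and removes 0.400 of that water:
0.400×0.516×(1−α)×272 = 30.222
(1−α) = 30.222/56.141 = 0.5383;  α = 0.4617.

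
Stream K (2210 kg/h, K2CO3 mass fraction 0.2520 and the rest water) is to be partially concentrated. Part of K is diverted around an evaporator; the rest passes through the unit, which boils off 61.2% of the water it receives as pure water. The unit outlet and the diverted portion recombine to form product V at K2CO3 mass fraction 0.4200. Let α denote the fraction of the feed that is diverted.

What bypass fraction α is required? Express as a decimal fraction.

All 2210×0.252 = 556.92 kg/h of K2CO3 reaches V, so V = 556.92/0.420 = 1326 kg/h and vapour = 884 kg/h.
The evaporator receives (1−α)·2210 of feed at 0.748 water and removes 0.612 of that water:
0.612×0.748×(1−α)×2210 = 884
(1−α) = 884/1011.7 = 0.8738;  α = 0.1262.

0.126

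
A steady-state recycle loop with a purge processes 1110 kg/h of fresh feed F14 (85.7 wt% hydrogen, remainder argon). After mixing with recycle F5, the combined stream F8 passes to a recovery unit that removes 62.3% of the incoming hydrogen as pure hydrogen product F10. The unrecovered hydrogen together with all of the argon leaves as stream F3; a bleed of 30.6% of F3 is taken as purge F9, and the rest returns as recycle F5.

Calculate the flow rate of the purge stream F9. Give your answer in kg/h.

argon enters only via F14 and leaves only via the purge: 1110×0.143 = 0.306×(argon in F3), and the recovery unit passes all argon, so argon in F8 = argon in F3 = 518.73 kg/h.
hydrogen in F8: m_A = 1110×0.857 + (1−0.306)·(1−0.623)·m_A, so m_A = 951.27/0.7384 = 1288.4 kg/h.
F3 = (1−0.623)×1288.4 + 518.73 = 1004.4 kg/h.
Purge F9 = 0.306×1004.4 = 307.36 kg/h.

307.4 kg/h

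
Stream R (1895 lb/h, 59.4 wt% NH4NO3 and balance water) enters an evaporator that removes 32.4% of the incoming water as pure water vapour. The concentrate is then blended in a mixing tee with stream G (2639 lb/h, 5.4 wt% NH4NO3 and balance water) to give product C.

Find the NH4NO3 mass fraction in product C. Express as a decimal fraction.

Vapour removed = 0.324×0.406×1895 = 249.28 lb/h; concentrate = 1645.7 lb/h.
NH4NO3 reaching the mixer = 1125.6 (from concentrate) + 2639×0.054 = 1268.1 lb/h.
Product flow = 1645.7 + 2639 = 4284.7 lb/h; NH4NO3 fraction = 0.296.

0.296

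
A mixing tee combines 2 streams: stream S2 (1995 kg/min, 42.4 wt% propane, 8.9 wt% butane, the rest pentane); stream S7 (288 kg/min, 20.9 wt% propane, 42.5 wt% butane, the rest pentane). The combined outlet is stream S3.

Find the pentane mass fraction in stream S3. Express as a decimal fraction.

0.472

Total flow out = 1995 + 288 = 2283 kg/min.
pentane in = 1995×0.487 + 288×0.366 = 1077 kg/min.
pentane mass fraction in S3 = 1077/2283 = 0.472.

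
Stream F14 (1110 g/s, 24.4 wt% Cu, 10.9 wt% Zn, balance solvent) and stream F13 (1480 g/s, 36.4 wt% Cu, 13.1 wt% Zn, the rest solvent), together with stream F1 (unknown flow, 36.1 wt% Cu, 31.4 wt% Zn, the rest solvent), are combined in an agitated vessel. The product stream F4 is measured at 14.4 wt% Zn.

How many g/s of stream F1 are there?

Let F1 be the unknown flow. Total out = 2590 + F1.
Zn balance: 314.87 + 0.314·F1 = 0.144·(2590 + F1)
(0.314 − 0.144)·F1 = 0.144×2590 − 314.87 = 58.09
F1 = 58.09 / 0.170 = 341.71 g/s

341.7 g/s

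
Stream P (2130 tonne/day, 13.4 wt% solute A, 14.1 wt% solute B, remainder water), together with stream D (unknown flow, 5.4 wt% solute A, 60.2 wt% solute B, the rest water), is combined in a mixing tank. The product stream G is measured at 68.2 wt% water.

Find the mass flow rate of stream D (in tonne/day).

Let D be the unknown flow. Total out = 2130 + D.
water balance: 1544.2 + 0.344·D = 0.682·(2130 + D)
(0.344 − 0.682)·D = 0.682×2130 − 1544.2 = -91.59
D = -91.59 / -0.338 = 270.98 tonne/day

271 tonne/day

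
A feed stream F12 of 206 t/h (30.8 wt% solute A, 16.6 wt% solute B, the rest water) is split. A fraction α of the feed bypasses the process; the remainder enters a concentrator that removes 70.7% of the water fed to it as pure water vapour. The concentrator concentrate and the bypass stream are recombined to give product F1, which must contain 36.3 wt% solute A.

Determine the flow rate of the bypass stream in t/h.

122.1 t/h

All 206×0.308 = 63.448 t/h of solute A reaches F1, so F1 = 63.448/0.363 = 174.79 t/h and vapour = 31.212 t/h.
The evaporator receives (1−α)·206 of feed at 0.526 water and removes 0.707 of that water:
0.707×0.526×(1−α)×206 = 31.212
(1−α) = 31.212/76.608 = 0.4074;  α = 0.5926.
Bypass flow = 0.5926×206 = 122.07 t/h.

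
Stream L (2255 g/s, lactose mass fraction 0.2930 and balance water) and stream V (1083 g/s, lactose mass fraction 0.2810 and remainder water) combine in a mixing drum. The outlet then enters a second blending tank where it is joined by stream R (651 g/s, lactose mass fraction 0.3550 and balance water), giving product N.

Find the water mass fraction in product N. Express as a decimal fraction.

Overall, product flow = 3989 g/s.
water in = 2255×0.707 + 1083×0.719 + 651×0.645 = 2792.9 g/s.
water fraction in N = 0.7001.

0.7001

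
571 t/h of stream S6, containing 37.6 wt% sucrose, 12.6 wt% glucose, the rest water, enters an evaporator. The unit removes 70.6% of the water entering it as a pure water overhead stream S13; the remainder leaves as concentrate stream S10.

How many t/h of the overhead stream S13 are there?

water entering = 571×0.498 = 284.36 t/h; overhead removed = 0.706×284.36 = 200.76 t/h.

200.8 t/h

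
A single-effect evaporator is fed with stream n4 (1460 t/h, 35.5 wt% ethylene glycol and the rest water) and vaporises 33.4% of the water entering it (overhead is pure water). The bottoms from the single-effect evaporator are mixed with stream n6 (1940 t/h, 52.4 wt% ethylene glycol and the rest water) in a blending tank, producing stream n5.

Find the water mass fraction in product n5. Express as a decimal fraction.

0.503

Vapour removed = 0.334×0.645×1460 = 314.53 t/h; concentrate = 1145.5 t/h.
water reaching the mixer = 627.17 (from concentrate) + 1940×0.476 = 1550.6 t/h.
Product flow = 1145.5 + 1940 = 3085.5 t/h; water fraction = 0.503.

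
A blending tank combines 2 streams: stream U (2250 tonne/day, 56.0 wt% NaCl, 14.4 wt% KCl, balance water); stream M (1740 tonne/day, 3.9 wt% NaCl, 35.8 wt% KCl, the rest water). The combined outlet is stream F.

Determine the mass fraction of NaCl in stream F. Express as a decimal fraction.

0.333

Total flow out = 2250 + 1740 = 3990 tonne/day.
NaCl in = 2250×0.560 + 1740×0.039 = 1327.9 tonne/day.
NaCl mass fraction in F = 1327.9/3990 = 0.333.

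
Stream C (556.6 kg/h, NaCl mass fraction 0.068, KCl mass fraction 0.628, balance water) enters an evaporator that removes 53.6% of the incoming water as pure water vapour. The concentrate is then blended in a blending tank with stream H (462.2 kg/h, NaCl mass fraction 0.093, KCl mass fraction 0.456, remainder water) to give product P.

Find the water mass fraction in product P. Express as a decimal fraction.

Vapour removed = 0.536×0.304×556.6 = 90.695 kg/h; concentrate = 465.91 kg/h.
water reaching the mixer = 78.512 (from concentrate) + 462.2×0.451 = 286.96 kg/h.
Product flow = 465.91 + 462.2 = 928.11 kg/h; water fraction = 0.309.

0.309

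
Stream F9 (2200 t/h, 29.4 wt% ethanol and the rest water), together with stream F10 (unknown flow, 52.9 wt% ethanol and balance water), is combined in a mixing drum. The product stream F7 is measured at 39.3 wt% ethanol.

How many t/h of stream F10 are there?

Let F10 be the unknown flow. Total out = 2200 + F10.
ethanol balance: 646.8 + 0.529·F10 = 0.393·(2200 + F10)
(0.529 − 0.393)·F10 = 0.393×2200 − 646.8 = 217.8
F10 = 217.8 / 0.136 = 1601.5 t/h

1601 t/h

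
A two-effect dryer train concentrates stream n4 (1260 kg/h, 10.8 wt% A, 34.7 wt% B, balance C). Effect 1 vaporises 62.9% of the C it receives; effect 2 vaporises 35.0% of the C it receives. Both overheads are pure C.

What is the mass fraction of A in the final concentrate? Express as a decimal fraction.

C in feed = 1260×0.545 = 686.7 kg/h.
After stage 1: C left = (1−0.629)×686.7 = 254.77; stream total = 828.07 kg/h.
After stage 2: C left = (1−0.350)×254.77 = 165.6; final concentrate = 738.9 kg/h.
A fraction = 136.08/738.9 = 0.184.

0.184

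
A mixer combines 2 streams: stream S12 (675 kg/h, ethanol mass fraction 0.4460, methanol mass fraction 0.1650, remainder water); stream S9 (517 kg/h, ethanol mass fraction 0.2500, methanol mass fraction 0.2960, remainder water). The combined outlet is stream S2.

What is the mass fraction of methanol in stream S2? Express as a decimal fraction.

0.2218

Total flow out = 675 + 517 = 1192 kg/h.
methanol in = 675×0.165 + 517×0.296 = 264.41 kg/h.
methanol mass fraction in S2 = 264.41/1192 = 0.2218.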